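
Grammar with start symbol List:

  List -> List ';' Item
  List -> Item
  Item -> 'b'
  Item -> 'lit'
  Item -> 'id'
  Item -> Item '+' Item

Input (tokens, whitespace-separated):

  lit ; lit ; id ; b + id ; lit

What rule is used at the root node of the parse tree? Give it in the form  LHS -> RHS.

[List [List [List [List [List [Item lit]] ; [Item lit]] ; [Item id]] ; [Item [Item b] + [Item id]]] ; [Item lit]]

List -> List ';' Item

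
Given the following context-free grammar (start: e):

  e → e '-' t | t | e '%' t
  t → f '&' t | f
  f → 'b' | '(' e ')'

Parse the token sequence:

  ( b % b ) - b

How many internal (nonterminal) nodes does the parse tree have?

12

[e [e [t [f ( [e [e [t [f b]]] % [t [f b]]] )]]] - [t [f b]]]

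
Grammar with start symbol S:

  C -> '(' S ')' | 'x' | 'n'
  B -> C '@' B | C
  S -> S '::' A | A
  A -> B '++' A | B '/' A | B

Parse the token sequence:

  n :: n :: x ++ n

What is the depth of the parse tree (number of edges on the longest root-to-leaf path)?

[S [S [S [A [B [C n]]]] :: [A [B [C n]]]] :: [A [B [C x]] ++ [A [B [C n]]]]]

6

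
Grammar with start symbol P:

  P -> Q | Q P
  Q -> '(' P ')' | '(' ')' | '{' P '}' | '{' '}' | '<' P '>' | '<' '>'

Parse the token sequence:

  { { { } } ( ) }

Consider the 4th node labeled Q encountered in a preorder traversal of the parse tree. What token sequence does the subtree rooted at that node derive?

[P [Q { [P [Q { [P [Q { }]] }] [P [Q ( )]]] }]]

( )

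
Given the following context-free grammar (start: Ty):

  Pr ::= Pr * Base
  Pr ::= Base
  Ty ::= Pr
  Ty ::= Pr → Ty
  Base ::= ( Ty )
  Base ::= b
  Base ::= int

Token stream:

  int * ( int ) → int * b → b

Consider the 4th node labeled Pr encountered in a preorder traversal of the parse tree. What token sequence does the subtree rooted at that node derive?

int * b

[Ty [Pr [Pr [Base int]] * [Base ( [Ty [Pr [Base int]]] )]] → [Ty [Pr [Pr [Base int]] * [Base b]] → [Ty [Pr [Base b]]]]]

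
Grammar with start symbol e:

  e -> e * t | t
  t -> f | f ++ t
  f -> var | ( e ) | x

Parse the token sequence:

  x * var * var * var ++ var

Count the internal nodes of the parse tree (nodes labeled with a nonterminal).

[e [e [e [e [t [f x]]] * [t [f var]]] * [t [f var]]] * [t [f var] ++ [t [f var]]]]

14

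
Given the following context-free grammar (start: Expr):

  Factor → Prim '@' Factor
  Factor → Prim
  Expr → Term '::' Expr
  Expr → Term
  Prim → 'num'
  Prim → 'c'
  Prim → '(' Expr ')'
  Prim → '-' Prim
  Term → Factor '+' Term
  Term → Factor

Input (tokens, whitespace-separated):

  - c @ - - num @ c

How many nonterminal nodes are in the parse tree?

11

[Expr [Term [Factor [Prim - [Prim c]] @ [Factor [Prim - [Prim - [Prim num]]] @ [Factor [Prim c]]]]]]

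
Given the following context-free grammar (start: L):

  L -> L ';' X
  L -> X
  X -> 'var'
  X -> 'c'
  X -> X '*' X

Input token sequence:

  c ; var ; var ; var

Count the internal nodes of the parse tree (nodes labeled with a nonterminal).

[L [L [L [L [X c]] ; [X var]] ; [X var]] ; [X var]]

8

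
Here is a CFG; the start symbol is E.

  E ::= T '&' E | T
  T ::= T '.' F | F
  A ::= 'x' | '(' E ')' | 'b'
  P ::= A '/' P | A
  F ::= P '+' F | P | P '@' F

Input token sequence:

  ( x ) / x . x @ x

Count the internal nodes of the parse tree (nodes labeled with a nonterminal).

[E [T [T [F [P [A ( [E [T [F [P [A x]]]]] )] / [P [A x]]]]] . [F [P [A x]] @ [F [P [A x]]]]]]

19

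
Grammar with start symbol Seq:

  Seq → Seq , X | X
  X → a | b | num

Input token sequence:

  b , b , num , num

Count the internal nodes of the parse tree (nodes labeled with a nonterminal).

8

[Seq [Seq [Seq [Seq [X b]] , [X b]] , [X num]] , [X num]]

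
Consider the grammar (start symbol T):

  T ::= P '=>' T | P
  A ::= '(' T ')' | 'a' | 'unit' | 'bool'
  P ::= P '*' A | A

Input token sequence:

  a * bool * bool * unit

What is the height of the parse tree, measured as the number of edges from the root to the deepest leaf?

6

[T [P [P [P [P [A a]] * [A bool]] * [A bool]] * [A unit]]]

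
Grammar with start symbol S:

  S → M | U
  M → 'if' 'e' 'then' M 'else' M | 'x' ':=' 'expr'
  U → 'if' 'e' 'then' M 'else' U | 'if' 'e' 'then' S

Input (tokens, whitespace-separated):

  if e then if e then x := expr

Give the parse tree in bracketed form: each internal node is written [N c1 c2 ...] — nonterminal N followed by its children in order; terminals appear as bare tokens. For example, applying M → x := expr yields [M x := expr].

S
U
if e then S
if e then U
if e then if e then S
if e then if e then M
if e then if e then x := expr

[S [U if e then [S [U if e then [S [M x := expr]]]]]]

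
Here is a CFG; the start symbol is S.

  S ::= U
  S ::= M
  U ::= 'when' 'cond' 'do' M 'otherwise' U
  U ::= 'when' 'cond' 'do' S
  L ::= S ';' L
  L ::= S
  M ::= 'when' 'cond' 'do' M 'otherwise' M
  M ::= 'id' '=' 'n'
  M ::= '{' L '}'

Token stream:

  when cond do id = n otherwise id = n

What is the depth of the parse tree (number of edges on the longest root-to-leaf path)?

3

[S [M when cond do [M id = n] otherwise [M id = n]]]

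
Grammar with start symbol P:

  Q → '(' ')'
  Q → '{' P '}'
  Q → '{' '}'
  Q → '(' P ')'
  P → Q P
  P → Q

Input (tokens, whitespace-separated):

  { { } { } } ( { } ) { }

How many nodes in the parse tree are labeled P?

[P [Q { [P [Q { }] [P [Q { }]]] }] [P [Q ( [P [Q { }]] )] [P [Q { }]]]]

6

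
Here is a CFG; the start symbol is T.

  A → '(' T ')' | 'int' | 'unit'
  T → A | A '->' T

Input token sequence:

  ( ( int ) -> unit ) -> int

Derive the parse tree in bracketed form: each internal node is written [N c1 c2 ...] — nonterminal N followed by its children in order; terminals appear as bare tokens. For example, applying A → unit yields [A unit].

[T [A ( [T [A ( [T [A int]] )] -> [T [A unit]]] )] -> [T [A int]]]

T
A -> T
( T ) -> T
( A -> T ) -> T
( ( T ) -> T ) -> T
( ( A ) -> T ) -> T
( ( int ) -> T ) -> T
( ( int ) -> A ) -> T
( ( int ) -> unit ) -> T
( ( int ) -> unit ) -> A
( ( int ) -> unit ) -> int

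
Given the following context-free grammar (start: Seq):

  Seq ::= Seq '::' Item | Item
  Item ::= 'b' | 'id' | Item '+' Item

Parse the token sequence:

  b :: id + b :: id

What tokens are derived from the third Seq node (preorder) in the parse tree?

b

[Seq [Seq [Seq [Item b]] :: [Item [Item id] + [Item b]]] :: [Item id]]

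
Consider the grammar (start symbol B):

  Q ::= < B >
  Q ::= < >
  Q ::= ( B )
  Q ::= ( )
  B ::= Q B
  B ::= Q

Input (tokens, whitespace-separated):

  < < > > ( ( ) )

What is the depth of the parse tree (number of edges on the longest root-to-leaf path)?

5

[B [Q < [B [Q < >]] >] [B [Q ( [B [Q ( )]] )]]]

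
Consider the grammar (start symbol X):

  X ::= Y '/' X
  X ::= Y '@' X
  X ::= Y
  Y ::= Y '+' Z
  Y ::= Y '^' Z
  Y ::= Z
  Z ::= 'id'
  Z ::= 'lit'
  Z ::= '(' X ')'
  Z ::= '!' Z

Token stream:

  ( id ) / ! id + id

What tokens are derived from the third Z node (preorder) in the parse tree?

! id

[X [Y [Z ( [X [Y [Z id]]] )]] / [X [Y [Y [Z ! [Z id]]] + [Z id]]]]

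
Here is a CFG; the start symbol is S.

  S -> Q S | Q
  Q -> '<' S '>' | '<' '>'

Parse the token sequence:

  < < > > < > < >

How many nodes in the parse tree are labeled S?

4

[S [Q < [S [Q < >]] >] [S [Q < >] [S [Q < >]]]]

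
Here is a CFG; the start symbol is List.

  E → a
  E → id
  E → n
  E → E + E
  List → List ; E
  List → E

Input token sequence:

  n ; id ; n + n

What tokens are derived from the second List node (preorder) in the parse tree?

[List [List [List [E n]] ; [E id]] ; [E [E n] + [E n]]]

n ; id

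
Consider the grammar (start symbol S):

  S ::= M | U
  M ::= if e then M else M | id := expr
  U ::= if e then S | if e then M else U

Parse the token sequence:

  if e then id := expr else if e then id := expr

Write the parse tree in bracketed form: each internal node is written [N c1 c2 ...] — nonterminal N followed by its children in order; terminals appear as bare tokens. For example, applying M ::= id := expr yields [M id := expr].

S
U
if e then M else U
if e then id := expr else U
if e then id := expr else if e then S
if e then id := expr else if e then M
if e then id := expr else if e then id := expr

[S [U if e then [M id := expr] else [U if e then [S [M id := expr]]]]]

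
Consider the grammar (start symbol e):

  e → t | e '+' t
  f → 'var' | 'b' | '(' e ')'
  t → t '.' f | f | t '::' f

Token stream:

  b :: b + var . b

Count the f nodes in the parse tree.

4

[e [e [t [t [f b]] :: [f b]]] + [t [t [f var]] . [f b]]]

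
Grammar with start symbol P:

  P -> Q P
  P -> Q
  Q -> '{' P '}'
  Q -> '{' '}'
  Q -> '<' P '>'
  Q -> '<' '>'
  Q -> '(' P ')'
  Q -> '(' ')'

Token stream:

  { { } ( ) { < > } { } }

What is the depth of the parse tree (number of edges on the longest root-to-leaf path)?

[P [Q { [P [Q { }] [P [Q ( )] [P [Q { [P [Q < >]] }] [P [Q { }]]]]] }]]

8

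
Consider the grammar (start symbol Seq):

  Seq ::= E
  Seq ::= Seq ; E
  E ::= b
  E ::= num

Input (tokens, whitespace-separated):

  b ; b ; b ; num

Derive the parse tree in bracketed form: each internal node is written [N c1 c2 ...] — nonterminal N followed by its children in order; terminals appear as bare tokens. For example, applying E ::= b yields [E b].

Seq
Seq ; E
Seq ; E ; E
Seq ; E ; E ; E
E ; E ; E ; E
b ; E ; E ; E
b ; b ; E ; E
b ; b ; b ; E
b ; b ; b ; num

[Seq [Seq [Seq [Seq [E b]] ; [E b]] ; [E b]] ; [E num]]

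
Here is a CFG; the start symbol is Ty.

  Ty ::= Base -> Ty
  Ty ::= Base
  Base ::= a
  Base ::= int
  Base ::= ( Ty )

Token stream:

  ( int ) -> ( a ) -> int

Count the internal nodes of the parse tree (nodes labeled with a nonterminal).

10

[Ty [Base ( [Ty [Base int]] )] -> [Ty [Base ( [Ty [Base a]] )] -> [Ty [Base int]]]]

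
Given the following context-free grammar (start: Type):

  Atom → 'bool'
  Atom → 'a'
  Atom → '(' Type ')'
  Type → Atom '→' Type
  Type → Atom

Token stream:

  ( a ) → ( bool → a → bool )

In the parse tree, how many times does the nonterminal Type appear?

[Type [Atom ( [Type [Atom a]] )] → [Type [Atom ( [Type [Atom bool] → [Type [Atom a] → [Type [Atom bool]]]] )]]]

6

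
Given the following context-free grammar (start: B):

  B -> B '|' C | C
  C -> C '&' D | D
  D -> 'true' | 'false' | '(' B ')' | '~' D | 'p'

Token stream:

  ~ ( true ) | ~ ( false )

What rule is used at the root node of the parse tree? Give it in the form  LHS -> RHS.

[B [B [C [D ~ [D ( [B [C [D true]]] )]]]] | [C [D ~ [D ( [B [C [D false]]] )]]]]

B -> B '|' C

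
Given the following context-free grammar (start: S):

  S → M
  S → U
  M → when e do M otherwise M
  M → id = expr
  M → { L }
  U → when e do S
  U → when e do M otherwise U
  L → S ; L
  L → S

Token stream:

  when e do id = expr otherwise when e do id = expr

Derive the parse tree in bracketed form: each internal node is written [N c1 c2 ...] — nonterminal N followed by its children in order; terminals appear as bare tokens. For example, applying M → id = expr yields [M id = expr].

S
U
when e do M otherwise U
when e do id = expr otherwise U
when e do id = expr otherwise when e do S
when e do id = expr otherwise when e do M
when e do id = expr otherwise when e do id = expr

[S [U when e do [M id = expr] otherwise [U when e do [S [M id = expr]]]]]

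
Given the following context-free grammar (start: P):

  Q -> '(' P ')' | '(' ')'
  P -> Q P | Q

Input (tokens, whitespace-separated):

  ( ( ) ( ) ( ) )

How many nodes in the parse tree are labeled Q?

[P [Q ( [P [Q ( )] [P [Q ( )] [P [Q ( )]]]] )]]

4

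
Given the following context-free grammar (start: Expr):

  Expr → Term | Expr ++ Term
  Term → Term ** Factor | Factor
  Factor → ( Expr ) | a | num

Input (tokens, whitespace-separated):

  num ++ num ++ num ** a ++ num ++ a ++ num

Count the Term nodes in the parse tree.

[Expr [Expr [Expr [Expr [Expr [Expr [Term [Factor num]]] ++ [Term [Factor num]]] ++ [Term [Term [Factor num]] ** [Factor a]]] ++ [Term [Factor num]]] ++ [Term [Factor a]]] ++ [Term [Factor num]]]

7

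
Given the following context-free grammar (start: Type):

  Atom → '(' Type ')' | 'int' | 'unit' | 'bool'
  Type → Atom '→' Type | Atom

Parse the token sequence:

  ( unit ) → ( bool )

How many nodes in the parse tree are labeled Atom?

4

[Type [Atom ( [Type [Atom unit]] )] → [Type [Atom ( [Type [Atom bool]] )]]]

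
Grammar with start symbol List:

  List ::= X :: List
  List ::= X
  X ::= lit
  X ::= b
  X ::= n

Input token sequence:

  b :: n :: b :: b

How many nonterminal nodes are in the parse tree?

8

[List [X b] :: [List [X n] :: [List [X b] :: [List [X b]]]]]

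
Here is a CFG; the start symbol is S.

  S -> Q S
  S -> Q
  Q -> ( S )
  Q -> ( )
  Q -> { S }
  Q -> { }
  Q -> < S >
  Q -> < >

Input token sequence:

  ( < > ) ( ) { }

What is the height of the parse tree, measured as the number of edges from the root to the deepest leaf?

[S [Q ( [S [Q < >]] )] [S [Q ( )] [S [Q { }]]]]

4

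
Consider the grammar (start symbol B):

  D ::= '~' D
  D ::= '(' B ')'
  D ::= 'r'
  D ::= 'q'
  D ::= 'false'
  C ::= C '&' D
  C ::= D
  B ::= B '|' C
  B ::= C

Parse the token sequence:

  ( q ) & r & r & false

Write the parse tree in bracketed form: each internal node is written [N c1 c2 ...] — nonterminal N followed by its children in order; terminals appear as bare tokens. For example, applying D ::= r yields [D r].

B
C
C & D
C & D & D
C & D & D & D
D & D & D & D
( B ) & D & D & D
( C ) & D & D & D
( D ) & D & D & D
( q ) & D & D & D
( q ) & r & D & D
( q ) & r & r & D
( q ) & r & r & false

[B [C [C [C [C [D ( [B [C [D q]]] )]] & [D r]] & [D r]] & [D false]]]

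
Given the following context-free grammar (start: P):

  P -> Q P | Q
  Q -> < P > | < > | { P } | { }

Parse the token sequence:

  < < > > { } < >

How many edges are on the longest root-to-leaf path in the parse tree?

[P [Q < [P [Q < >]] >] [P [Q { }] [P [Q < >]]]]

4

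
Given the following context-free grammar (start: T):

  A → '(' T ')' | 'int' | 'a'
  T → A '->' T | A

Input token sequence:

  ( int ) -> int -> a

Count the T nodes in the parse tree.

4

[T [A ( [T [A int]] )] -> [T [A int] -> [T [A a]]]]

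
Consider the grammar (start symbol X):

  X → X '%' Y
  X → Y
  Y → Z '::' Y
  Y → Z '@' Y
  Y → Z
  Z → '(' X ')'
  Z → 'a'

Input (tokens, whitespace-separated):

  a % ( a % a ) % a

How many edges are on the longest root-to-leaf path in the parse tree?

8

[X [X [X [Y [Z a]]] % [Y [Z ( [X [X [Y [Z a]]] % [Y [Z a]]] )]]] % [Y [Z a]]]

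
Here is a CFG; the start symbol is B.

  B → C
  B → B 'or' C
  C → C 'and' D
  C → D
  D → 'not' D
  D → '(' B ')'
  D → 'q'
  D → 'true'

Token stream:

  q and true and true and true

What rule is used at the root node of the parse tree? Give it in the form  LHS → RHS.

[B [C [C [C [C [D q]] and [D true]] and [D true]] and [D true]]]

B → C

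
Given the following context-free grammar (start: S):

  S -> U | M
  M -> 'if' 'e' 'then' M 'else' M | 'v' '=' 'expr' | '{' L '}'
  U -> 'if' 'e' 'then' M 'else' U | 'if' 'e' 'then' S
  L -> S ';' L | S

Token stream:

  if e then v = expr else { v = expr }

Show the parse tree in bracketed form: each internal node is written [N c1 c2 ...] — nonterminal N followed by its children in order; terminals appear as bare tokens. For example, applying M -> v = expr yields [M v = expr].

[S [M if e then [M v = expr] else [M { [L [S [M v = expr]]] }]]]

S
M
if e then M else M
if e then v = expr else M
if e then v = expr else { L }
if e then v = expr else { S }
if e then v = expr else { M }
if e then v = expr else { v = expr }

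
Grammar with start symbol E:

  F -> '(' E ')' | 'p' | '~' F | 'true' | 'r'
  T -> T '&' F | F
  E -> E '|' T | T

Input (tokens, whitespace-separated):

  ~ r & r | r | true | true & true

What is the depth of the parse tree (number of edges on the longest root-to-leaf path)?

8

[E [E [E [E [T [T [F ~ [F r]]] & [F r]]] | [T [F r]]] | [T [F true]]] | [T [T [F true]] & [F true]]]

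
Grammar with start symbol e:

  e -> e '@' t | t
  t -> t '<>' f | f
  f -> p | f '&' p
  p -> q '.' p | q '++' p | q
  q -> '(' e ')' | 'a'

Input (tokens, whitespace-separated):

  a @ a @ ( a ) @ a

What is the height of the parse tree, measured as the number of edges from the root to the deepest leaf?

11

[e [e [e [e [t [f [p [q a]]]]] @ [t [f [p [q a]]]]] @ [t [f [p [q ( [e [t [f [p [q a]]]]] )]]]]] @ [t [f [p [q a]]]]]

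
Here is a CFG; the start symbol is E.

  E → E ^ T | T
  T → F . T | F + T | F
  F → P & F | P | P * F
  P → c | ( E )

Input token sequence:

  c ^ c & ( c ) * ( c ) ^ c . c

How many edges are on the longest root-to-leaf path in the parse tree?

11

[E [E [E [T [F [P c]]]] ^ [T [F [P c] & [F [P ( [E [T [F [P c]]]] )] * [F [P ( [E [T [F [P c]]]] )]]]]]] ^ [T [F [P c]] . [T [F [P c]]]]]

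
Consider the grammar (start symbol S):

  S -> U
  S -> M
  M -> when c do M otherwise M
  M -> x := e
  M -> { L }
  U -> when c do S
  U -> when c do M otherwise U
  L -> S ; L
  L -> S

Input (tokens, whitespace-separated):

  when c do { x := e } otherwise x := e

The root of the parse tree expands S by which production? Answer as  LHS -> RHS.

S -> M

[S [M when c do [M { [L [S [M x := e]]] }] otherwise [M x := e]]]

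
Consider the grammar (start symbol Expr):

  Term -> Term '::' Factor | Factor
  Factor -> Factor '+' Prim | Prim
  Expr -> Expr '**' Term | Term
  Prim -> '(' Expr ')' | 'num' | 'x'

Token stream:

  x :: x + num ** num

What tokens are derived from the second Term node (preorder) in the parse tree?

x

[Expr [Expr [Term [Term [Factor [Prim x]]] :: [Factor [Factor [Prim x]] + [Prim num]]]] ** [Term [Factor [Prim num]]]]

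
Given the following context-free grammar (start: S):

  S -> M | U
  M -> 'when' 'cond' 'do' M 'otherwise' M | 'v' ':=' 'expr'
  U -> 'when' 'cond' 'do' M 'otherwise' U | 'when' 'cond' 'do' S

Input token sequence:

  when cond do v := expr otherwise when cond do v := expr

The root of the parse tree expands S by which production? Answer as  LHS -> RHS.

S -> U

[S [U when cond do [M v := expr] otherwise [U when cond do [S [M v := expr]]]]]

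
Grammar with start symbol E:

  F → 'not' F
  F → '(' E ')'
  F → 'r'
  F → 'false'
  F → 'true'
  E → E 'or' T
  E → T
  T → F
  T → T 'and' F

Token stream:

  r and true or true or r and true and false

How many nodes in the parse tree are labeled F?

6

[E [E [E [T [T [F r]] and [F true]]] or [T [F true]]] or [T [T [T [F r]] and [F true]] and [F false]]]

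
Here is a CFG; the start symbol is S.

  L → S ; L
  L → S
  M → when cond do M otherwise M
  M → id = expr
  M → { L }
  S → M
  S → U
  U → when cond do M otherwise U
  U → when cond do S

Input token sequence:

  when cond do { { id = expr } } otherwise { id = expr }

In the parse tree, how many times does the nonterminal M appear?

6

[S [M when cond do [M { [L [S [M { [L [S [M id = expr]]] }]]] }] otherwise [M { [L [S [M id = expr]]] }]]]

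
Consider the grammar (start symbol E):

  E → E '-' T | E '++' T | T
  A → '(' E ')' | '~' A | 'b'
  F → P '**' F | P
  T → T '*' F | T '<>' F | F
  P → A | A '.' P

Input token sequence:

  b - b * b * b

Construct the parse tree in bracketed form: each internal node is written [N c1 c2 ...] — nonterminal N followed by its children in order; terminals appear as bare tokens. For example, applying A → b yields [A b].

[E [E [T [F [P [A b]]]]] - [T [T [T [F [P [A b]]]] * [F [P [A b]]]] * [F [P [A b]]]]]

E
E - T
T - T
F - T
P - T
A - T
b - T
b - T * F
b - T * F * F
b - F * F * F
b - P * F * F
b - A * F * F
b - b * F * F
b - b * P * F
b - b * A * F
b - b * b * F
b - b * b * P
b - b * b * A
b - b * b * b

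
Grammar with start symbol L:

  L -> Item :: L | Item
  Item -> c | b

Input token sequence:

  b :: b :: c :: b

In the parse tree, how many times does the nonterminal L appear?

[L [Item b] :: [L [Item b] :: [L [Item c] :: [L [Item b]]]]]

4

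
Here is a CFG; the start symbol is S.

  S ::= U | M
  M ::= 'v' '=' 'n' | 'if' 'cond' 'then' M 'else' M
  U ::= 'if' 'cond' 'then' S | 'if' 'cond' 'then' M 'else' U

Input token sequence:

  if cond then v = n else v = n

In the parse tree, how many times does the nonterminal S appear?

[S [M if cond then [M v = n] else [M v = n]]]

1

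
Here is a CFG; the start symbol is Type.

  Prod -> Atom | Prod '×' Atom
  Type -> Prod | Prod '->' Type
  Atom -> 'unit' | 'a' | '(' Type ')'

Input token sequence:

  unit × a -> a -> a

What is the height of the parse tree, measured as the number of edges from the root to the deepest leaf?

5

[Type [Prod [Prod [Atom unit]] × [Atom a]] -> [Type [Prod [Atom a]] -> [Type [Prod [Atom a]]]]]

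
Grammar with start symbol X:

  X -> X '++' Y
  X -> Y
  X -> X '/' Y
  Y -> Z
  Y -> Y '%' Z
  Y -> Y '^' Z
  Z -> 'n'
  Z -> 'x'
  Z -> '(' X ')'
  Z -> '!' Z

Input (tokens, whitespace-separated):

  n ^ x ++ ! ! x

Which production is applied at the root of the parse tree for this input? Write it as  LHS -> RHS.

X -> X '++' Y

[X [X [Y [Y [Z n]] ^ [Z x]]] ++ [Y [Z ! [Z ! [Z x]]]]]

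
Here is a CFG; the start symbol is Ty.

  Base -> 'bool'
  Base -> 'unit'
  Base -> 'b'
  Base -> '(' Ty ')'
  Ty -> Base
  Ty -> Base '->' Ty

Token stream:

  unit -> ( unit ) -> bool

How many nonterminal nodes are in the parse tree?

8

[Ty [Base unit] -> [Ty [Base ( [Ty [Base unit]] )] -> [Ty [Base bool]]]]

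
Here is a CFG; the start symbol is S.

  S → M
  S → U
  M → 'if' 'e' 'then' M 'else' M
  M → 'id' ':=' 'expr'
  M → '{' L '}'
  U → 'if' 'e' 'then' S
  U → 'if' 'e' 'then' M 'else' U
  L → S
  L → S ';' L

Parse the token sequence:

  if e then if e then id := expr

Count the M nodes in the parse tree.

[S [U if e then [S [U if e then [S [M id := expr]]]]]]

1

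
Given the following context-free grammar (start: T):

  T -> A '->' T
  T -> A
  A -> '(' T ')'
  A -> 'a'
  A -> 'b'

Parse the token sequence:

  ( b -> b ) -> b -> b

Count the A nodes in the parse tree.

[T [A ( [T [A b] -> [T [A b]]] )] -> [T [A b] -> [T [A b]]]]

5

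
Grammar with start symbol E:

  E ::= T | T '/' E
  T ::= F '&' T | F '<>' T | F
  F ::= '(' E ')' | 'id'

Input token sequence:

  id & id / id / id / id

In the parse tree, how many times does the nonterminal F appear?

5

[E [T [F id] & [T [F id]]] / [E [T [F id]] / [E [T [F id]] / [E [T [F id]]]]]]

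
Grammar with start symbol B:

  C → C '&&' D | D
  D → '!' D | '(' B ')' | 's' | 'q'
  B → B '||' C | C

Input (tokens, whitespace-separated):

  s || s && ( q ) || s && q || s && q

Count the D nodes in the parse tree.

8

[B [B [B [B [C [D s]]] || [C [C [D s]] && [D ( [B [C [D q]]] )]]] || [C [C [D s]] && [D q]]] || [C [C [D s]] && [D q]]]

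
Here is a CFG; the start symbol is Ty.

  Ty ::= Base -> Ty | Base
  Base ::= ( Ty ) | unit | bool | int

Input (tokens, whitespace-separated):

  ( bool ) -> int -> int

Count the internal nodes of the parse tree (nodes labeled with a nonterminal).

8

[Ty [Base ( [Ty [Base bool]] )] -> [Ty [Base int] -> [Ty [Base int]]]]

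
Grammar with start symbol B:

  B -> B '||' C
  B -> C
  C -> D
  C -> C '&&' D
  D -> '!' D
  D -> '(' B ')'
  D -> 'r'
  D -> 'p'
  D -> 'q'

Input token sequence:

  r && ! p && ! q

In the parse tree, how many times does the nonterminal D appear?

[B [C [C [C [D r]] && [D ! [D p]]] && [D ! [D q]]]]

5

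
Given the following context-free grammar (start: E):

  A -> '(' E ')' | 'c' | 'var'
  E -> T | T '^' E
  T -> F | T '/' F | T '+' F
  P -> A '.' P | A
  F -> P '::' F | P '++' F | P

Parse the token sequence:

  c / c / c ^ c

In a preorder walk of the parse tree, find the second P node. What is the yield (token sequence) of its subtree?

c

[E [T [T [T [F [P [A c]]]] / [F [P [A c]]]] / [F [P [A c]]]] ^ [E [T [F [P [A c]]]]]]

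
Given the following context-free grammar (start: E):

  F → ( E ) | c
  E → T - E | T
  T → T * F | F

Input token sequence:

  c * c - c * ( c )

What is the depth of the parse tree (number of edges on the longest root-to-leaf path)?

[E [T [T [F c]] * [F c]] - [E [T [T [F c]] * [F ( [E [T [F c]]] )]]]]

7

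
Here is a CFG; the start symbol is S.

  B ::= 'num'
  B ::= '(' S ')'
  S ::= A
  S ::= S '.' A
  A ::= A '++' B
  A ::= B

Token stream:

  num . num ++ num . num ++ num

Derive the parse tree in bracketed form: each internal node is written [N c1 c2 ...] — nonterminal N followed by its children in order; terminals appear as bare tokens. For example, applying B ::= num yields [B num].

[S [S [S [A [B num]]] . [A [A [B num]] ++ [B num]]] . [A [A [B num]] ++ [B num]]]

S
S . A
S . A . A
A . A . A
B . A . A
num . A . A
num . A ++ B . A
num . B ++ B . A
num . num ++ B . A
num . num ++ num . A
num . num ++ num . A ++ B
num . num ++ num . B ++ B
num . num ++ num . num ++ B
num . num ++ num . num ++ num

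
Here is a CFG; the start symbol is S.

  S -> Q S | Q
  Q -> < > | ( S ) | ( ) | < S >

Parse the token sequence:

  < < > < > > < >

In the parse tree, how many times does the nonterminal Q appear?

4

[S [Q < [S [Q < >] [S [Q < >]]] >] [S [Q < >]]]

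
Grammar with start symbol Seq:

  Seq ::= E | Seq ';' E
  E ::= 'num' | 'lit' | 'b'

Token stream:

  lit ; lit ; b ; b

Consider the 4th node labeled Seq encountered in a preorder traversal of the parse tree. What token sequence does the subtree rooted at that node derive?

[Seq [Seq [Seq [Seq [E lit]] ; [E lit]] ; [E b]] ; [E b]]

lit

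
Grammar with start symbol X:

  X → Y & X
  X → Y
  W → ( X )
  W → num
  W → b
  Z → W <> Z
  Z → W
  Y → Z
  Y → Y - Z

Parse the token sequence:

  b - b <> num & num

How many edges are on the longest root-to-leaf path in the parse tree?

5

[X [Y [Y [Z [W b]]] - [Z [W b] <> [Z [W num]]]] & [X [Y [Z [W num]]]]]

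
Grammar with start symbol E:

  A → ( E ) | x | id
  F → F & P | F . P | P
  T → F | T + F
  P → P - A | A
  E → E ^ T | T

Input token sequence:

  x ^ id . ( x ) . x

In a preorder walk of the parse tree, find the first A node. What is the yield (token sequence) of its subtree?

x

[E [E [T [F [P [A x]]]]] ^ [T [F [F [F [P [A id]]] . [P [A ( [E [T [F [P [A x]]]]] )]]] . [P [A x]]]]]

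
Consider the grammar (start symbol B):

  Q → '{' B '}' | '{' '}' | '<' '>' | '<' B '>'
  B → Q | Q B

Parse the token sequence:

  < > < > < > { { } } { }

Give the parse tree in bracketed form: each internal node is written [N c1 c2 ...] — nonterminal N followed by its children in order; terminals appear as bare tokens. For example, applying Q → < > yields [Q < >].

[B [Q < >] [B [Q < >] [B [Q < >] [B [Q { [B [Q { }]] }] [B [Q { }]]]]]]

B
Q B
< > B
< > Q B
< > < > B
< > < > Q B
< > < > < > B
< > < > < > Q B
< > < > < > { B } B
< > < > < > { Q } B
< > < > < > { { } } B
< > < > < > { { } } Q
< > < > < > { { } } { }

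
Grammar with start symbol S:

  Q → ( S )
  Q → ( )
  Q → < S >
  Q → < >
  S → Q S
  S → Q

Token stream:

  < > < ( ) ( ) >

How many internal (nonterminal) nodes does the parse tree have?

8

[S [Q < >] [S [Q < [S [Q ( )] [S [Q ( )]]] >]]]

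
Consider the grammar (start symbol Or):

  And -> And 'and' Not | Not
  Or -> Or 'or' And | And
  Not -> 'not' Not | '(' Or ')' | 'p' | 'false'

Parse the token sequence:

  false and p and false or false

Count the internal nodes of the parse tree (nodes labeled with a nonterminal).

10

[Or [Or [And [And [And [Not false]] and [Not p]] and [Not false]]] or [And [Not false]]]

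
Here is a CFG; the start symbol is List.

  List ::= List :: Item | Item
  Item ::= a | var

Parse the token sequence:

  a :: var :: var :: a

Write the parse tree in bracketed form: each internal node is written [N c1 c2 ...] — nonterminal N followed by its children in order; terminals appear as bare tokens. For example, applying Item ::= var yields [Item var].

List
List :: Item
List :: Item :: Item
List :: Item :: Item :: Item
Item :: Item :: Item :: Item
a :: Item :: Item :: Item
a :: var :: Item :: Item
a :: var :: var :: Item
a :: var :: var :: a

[List [List [List [List [Item a]] :: [Item var]] :: [Item var]] :: [Item a]]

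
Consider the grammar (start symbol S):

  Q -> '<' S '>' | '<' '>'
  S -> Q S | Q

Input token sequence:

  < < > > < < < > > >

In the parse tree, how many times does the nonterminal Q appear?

[S [Q < [S [Q < >]] >] [S [Q < [S [Q < [S [Q < >]] >]] >]]]

5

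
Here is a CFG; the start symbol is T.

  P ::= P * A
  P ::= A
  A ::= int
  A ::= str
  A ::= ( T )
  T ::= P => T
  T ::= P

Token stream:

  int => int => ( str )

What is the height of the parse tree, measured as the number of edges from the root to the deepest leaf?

[T [P [A int]] => [T [P [A int]] => [T [P [A ( [T [P [A str]]] )]]]]]

8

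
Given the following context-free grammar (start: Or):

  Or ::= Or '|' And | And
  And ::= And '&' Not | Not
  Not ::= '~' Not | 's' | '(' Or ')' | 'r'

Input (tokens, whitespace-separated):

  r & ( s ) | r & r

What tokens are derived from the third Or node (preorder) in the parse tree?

s

[Or [Or [And [And [Not r]] & [Not ( [Or [And [Not s]]] )]]] | [And [And [Not r]] & [Not r]]]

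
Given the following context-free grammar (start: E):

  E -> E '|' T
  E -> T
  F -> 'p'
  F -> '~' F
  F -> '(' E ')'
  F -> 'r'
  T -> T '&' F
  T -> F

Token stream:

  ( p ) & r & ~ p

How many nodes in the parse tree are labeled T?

4

[E [T [T [T [F ( [E [T [F p]]] )]] & [F r]] & [F ~ [F p]]]]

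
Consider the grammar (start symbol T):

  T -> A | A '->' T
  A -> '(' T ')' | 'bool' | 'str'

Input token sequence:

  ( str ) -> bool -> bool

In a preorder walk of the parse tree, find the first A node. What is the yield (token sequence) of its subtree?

( str )

[T [A ( [T [A str]] )] -> [T [A bool] -> [T [A bool]]]]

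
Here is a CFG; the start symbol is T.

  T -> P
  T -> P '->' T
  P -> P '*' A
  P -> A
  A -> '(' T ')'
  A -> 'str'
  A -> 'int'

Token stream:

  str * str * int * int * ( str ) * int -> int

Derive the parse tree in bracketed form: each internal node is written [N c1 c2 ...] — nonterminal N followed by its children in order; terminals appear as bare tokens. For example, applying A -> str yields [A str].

T
P -> T
P * A -> T
P * A * A -> T
P * A * A * A -> T
P * A * A * A * A -> T
P * A * A * A * A * A -> T
A * A * A * A * A * A -> T
str * A * A * A * A * A -> T
str * str * A * A * A * A -> T
str * str * int * A * A * A -> T
str * str * int * int * A * A -> T
str * str * int * int * ( T ) * A -> T
str * str * int * int * ( P ) * A -> T
str * str * int * int * ( A ) * A -> T
str * str * int * int * ( str ) * A -> T
str * str * int * int * ( str ) * int -> T
str * str * int * int * ( str ) * int -> P
str * str * int * int * ( str ) * int -> A
str * str * int * int * ( str ) * int -> int

[T [P [P [P [P [P [P [A str]] * [A str]] * [A int]] * [A int]] * [A ( [T [P [A str]]] )]] * [A int]] -> [T [P [A int]]]]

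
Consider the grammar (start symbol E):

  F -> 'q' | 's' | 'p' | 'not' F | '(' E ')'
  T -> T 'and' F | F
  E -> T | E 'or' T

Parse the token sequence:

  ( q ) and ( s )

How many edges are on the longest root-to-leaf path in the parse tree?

[E [T [T [F ( [E [T [F q]]] )]] and [F ( [E [T [F s]]] )]]]

7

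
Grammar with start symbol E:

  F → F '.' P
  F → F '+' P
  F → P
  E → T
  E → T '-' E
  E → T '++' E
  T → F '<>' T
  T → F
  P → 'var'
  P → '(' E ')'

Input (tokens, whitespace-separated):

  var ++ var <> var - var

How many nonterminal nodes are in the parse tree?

15

[E [T [F [P var]]] ++ [E [T [F [P var]] <> [T [F [P var]]]] - [E [T [F [P var]]]]]]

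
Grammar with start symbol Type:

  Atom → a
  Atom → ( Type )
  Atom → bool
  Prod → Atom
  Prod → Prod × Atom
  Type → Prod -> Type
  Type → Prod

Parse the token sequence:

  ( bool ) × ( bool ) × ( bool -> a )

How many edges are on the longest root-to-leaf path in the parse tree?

[Type [Prod [Prod [Prod [Atom ( [Type [Prod [Atom bool]]] )]] × [Atom ( [Type [Prod [Atom bool]]] )]] × [Atom ( [Type [Prod [Atom bool]] -> [Type [Prod [Atom a]]]] )]]]

8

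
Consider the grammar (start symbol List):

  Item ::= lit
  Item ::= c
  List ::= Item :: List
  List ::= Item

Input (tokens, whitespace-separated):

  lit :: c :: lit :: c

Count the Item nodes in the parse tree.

4

[List [Item lit] :: [List [Item c] :: [List [Item lit] :: [List [Item c]]]]]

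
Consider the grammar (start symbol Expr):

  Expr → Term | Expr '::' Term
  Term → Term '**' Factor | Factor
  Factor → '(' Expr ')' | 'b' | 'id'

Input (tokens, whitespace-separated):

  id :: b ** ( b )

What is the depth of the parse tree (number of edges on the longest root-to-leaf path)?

[Expr [Expr [Term [Factor id]]] :: [Term [Term [Factor b]] ** [Factor ( [Expr [Term [Factor b]]] )]]]

6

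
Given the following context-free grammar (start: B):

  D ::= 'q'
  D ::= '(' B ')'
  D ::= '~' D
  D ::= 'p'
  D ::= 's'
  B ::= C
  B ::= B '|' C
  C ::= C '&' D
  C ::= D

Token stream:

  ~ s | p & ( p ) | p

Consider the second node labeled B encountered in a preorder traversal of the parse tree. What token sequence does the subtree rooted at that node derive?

[B [B [B [C [D ~ [D s]]]] | [C [C [D p]] & [D ( [B [C [D p]]] )]]] | [C [D p]]]

~ s | p & ( p )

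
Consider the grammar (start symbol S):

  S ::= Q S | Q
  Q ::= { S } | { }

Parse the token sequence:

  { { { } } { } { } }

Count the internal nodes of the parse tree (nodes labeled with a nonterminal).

10

[S [Q { [S [Q { [S [Q { }]] }] [S [Q { }] [S [Q { }]]]] }]]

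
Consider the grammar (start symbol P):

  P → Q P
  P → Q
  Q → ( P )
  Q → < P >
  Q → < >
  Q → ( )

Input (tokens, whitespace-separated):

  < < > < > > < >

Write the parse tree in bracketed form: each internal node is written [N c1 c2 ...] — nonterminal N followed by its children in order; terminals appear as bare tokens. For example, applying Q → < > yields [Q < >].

[P [Q < [P [Q < >] [P [Q < >]]] >] [P [Q < >]]]

P
Q P
< P > P
< Q P > P
< < > P > P
< < > Q > P
< < > < > > P
< < > < > > Q
< < > < > > < >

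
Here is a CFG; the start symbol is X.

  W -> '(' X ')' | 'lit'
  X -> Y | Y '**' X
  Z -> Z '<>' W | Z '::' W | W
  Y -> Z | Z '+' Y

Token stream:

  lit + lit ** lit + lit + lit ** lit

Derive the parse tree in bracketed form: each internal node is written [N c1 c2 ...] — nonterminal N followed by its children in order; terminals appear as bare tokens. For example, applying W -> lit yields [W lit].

X
Y ** X
Z + Y ** X
W + Y ** X
lit + Y ** X
lit + Z ** X
lit + W ** X
lit + lit ** X
lit + lit ** Y ** X
lit + lit ** Z + Y ** X
lit + lit ** W + Y ** X
lit + lit ** lit + Y ** X
lit + lit ** lit + Z + Y ** X
lit + lit ** lit + W + Y ** X
lit + lit ** lit + lit + Y ** X
lit + lit ** lit + lit + Z ** X
lit + lit ** lit + lit + W ** X
lit + lit ** lit + lit + lit ** X
lit + lit ** lit + lit + lit ** Y
lit + lit ** lit + lit + lit ** Z
lit + lit ** lit + lit + lit ** W
lit + lit ** lit + lit + lit ** lit

[X [Y [Z [W lit]] + [Y [Z [W lit]]]] ** [X [Y [Z [W lit]] + [Y [Z [W lit]] + [Y [Z [W lit]]]]] ** [X [Y [Z [W lit]]]]]]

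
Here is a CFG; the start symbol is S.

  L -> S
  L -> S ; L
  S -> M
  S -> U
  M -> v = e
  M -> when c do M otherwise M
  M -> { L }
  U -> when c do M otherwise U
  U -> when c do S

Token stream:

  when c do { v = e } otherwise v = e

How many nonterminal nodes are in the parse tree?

7

[S [M when c do [M { [L [S [M v = e]]] }] otherwise [M v = e]]]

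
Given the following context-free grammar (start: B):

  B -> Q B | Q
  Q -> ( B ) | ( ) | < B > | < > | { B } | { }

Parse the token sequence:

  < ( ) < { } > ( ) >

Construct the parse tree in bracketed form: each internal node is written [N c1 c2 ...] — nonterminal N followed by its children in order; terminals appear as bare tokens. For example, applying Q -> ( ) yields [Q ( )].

B
Q
< B >
< Q B >
< ( ) B >
< ( ) Q B >
< ( ) < B > B >
< ( ) < Q > B >
< ( ) < { } > B >
< ( ) < { } > Q >
< ( ) < { } > ( ) >

[B [Q < [B [Q ( )] [B [Q < [B [Q { }]] >] [B [Q ( )]]]] >]]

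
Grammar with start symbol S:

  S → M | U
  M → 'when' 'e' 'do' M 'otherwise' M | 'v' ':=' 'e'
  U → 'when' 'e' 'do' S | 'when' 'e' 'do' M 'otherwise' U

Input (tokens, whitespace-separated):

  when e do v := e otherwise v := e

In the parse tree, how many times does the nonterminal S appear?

1

[S [M when e do [M v := e] otherwise [M v := e]]]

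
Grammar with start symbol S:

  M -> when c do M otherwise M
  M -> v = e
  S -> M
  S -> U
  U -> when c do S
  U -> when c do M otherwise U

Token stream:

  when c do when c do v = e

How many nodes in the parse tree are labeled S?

3

[S [U when c do [S [U when c do [S [M v = e]]]]]]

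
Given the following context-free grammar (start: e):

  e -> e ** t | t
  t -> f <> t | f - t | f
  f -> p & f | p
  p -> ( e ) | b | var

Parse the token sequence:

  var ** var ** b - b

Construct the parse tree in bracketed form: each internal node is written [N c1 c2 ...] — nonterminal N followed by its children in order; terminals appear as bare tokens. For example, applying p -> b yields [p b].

[e [e [e [t [f [p var]]]] ** [t [f [p var]]]] ** [t [f [p b]] - [t [f [p b]]]]]

e
e ** t
e ** t ** t
t ** t ** t
f ** t ** t
p ** t ** t
var ** t ** t
var ** f ** t
var ** p ** t
var ** var ** t
var ** var ** f - t
var ** var ** p - t
var ** var ** b - t
var ** var ** b - f
var ** var ** b - p
var ** var ** b - b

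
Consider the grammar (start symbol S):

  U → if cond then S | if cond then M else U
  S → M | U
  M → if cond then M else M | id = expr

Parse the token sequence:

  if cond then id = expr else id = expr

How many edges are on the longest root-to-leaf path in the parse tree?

3

[S [M if cond then [M id = expr] else [M id = expr]]]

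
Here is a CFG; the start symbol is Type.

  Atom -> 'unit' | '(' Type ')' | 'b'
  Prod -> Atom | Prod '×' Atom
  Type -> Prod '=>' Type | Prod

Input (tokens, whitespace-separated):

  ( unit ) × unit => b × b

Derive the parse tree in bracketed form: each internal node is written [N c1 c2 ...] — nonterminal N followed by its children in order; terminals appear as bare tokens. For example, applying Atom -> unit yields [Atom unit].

Type
Prod => Type
Prod × Atom => Type
Atom × Atom => Type
( Type ) × Atom => Type
( Prod ) × Atom => Type
( Atom ) × Atom => Type
( unit ) × Atom => Type
( unit ) × unit => Type
( unit ) × unit => Prod
( unit ) × unit => Prod × Atom
( unit ) × unit => Atom × Atom
( unit ) × unit => b × Atom
( unit ) × unit => b × b

[Type [Prod [Prod [Atom ( [Type [Prod [Atom unit]]] )]] × [Atom unit]] => [Type [Prod [Prod [Atom b]] × [Atom b]]]]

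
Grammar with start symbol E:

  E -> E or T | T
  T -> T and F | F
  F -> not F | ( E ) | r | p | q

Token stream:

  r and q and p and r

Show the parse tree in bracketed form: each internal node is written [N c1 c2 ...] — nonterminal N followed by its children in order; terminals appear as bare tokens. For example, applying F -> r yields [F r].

E
T
T and F
T and F and F
T and F and F and F
F and F and F and F
r and F and F and F
r and q and F and F
r and q and p and F
r and q and p and r

[E [T [T [T [T [F r]] and [F q]] and [F p]] and [F r]]]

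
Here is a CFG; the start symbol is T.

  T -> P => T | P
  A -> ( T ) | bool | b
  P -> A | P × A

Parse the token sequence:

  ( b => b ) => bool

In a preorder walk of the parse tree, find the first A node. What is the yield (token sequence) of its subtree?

[T [P [A ( [T [P [A b]] => [T [P [A b]]]] )]] => [T [P [A bool]]]]

( b => b )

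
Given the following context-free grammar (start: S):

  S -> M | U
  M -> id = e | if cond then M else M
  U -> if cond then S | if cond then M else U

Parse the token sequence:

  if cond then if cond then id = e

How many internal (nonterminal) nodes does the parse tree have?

[S [U if cond then [S [U if cond then [S [M id = e]]]]]]

6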